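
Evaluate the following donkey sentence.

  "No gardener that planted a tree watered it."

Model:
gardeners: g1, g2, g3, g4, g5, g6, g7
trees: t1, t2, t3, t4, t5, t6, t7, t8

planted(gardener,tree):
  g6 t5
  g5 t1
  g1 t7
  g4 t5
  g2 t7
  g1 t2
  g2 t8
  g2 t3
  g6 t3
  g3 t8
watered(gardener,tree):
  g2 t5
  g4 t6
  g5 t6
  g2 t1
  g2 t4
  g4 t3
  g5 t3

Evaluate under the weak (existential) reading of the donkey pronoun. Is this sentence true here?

"it" takes "a tree" as antecedent — a donkey pronoun bound across the clause boundary.
Truth condition: for no (g,t) with planted(g,t) does watered(g,t) hold.
Restrictor pairs — does the scope hold? (g1,t2):fails  (g1,t7):fails  (g2,t3):fails  (g2,t7):fails  (g2,t8):fails  (g3,t8):fails  (g4,t5):fails  (g5,t1):fails  (g6,t3):fails  (g6,t5):fails
Scope holds for no restrictor pair, so the sentence is true.

True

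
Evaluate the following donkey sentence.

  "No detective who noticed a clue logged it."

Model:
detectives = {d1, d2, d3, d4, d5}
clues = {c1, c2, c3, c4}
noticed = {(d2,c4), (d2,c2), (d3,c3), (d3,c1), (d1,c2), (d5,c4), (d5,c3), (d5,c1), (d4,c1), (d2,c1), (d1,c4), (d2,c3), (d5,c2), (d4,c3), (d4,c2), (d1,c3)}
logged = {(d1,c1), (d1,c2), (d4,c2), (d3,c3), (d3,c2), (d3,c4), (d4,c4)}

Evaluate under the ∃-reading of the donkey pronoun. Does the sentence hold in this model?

False

"it" takes "a clue" as antecedent — a donkey pronoun bound across the clause boundary.
Truth condition: for no (d,c) with noticed(d,c) does logged(d,c) hold.
Restrictor pairs — does the scope hold? (d1,c2):holds  (d1,c3):fails  (d1,c4):fails  (d2,c1):fails  (d2,c2):fails  (d2,c3):fails  (d2,c4):fails  (d3,c1):fails  (d3,c3):holds  (d4,c1):fails  (d4,c2):holds  (d4,c3):fails  (d5,c1):fails  (d5,c2):fails  (d5,c3):fails  (d5,c4):fails
Scope holds for 3 pair(s), so the sentence is false.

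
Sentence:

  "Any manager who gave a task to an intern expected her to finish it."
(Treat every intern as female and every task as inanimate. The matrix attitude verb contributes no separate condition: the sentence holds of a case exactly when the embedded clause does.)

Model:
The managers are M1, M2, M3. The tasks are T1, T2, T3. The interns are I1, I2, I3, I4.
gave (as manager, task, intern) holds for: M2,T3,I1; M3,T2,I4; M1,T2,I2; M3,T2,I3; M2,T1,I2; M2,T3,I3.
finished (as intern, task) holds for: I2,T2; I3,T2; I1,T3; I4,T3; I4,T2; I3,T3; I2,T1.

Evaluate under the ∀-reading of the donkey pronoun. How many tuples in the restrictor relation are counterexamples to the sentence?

"her" takes "an intern" as antecedent and "it" takes "a task"; both are donkey pronouns co-varying with the restrictor.
Strong reading: for every (m,t,i) with gave(m,t,i), finished(i,t).
Restrictor triples: (M1,T2,I2)→finished(I2,T2) ✓  (M2,T1,I2)→finished(I2,T1) ✓  (M2,T3,I1)→finished(I1,T3) ✓  (M2,T3,I3)→finished(I3,T3) ✓  (M3,T2,I3)→finished(I3,T2) ✓  (M3,T2,I4)→finished(I4,T2) ✓
Counterexamples (restrictor triples failing the scope): 0.

0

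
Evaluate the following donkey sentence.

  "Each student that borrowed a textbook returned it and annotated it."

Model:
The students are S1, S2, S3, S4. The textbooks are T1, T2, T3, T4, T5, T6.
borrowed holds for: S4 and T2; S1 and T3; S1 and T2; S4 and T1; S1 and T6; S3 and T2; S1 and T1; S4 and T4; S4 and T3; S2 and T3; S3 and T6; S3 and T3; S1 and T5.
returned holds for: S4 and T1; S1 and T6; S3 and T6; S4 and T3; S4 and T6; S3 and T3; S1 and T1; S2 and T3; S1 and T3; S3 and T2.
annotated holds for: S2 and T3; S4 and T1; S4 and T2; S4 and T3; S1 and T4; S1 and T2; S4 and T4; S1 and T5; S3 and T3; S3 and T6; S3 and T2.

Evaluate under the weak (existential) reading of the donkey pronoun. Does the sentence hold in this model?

"it" takes "a textbook" as antecedent — a donkey pronoun bound across the clause boundary.
Weak reading: every student s with some borrowed-textbook has at least one borrowed-textbook t such that returned(s,t) ∧ annotated(s,t).
Per student: S1:✗  S2:✓  S3:✓  S4:✓
S1 has no witness among its borrowed-textbooks.

False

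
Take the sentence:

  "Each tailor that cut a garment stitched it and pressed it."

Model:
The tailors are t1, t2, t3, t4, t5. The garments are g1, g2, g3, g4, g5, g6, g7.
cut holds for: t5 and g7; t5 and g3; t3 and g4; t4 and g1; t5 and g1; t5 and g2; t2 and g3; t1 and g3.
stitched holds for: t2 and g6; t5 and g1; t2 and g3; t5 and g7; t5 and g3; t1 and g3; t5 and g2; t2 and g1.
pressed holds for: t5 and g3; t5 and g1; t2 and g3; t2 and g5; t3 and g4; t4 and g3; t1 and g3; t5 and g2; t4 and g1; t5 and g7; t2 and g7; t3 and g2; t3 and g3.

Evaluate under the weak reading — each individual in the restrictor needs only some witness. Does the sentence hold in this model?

False

"it" takes "a garment" as antecedent — a donkey pronoun bound across the clause boundary.
Weak reading: every tailor t with some cut-garment has at least one cut-garment g such that stitched(t,g) ∧ pressed(t,g).
Per tailor: t1:✓  t2:✓  t3:✗  t4:✗  t5:✓
t3 has no witness among its cut-garments.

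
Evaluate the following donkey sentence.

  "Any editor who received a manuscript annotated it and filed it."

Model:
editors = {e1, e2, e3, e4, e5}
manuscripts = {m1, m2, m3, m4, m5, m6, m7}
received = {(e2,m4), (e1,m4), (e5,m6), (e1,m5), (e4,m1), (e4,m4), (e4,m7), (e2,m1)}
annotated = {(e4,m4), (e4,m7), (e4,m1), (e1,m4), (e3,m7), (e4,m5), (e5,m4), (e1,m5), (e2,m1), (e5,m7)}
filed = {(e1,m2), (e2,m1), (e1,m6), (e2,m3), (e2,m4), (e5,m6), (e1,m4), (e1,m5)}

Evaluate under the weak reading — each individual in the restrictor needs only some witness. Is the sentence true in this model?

False

"it" takes "a manuscript" as antecedent — a donkey pronoun bound across the clause boundary.
Weak reading: every editor e with some received-manuscript has at least one received-manuscript m such that annotated(e,m) ∧ filed(e,m).
Per editor: e1:✓  e2:✓  e4:✗  e5:✗
e4 has no witness among its received-manuscripts.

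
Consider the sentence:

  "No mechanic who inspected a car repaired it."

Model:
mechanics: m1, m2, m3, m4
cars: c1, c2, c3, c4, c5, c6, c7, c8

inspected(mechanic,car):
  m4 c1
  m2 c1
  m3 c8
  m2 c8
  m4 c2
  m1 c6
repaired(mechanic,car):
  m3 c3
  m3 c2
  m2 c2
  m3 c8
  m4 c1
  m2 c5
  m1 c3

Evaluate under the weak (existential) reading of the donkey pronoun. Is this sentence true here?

"it" takes "a car" as antecedent — a donkey pronoun bound across the clause boundary.
Truth condition: for no (m,c) with inspected(m,c) does repaired(m,c) hold.
Restrictor pairs — does the scope hold? (m1,c6):fails  (m2,c1):fails  (m2,c8):fails  (m3,c8):holds  (m4,c1):holds  (m4,c2):fails
Scope holds for 2 pair(s), so the sentence is false.

False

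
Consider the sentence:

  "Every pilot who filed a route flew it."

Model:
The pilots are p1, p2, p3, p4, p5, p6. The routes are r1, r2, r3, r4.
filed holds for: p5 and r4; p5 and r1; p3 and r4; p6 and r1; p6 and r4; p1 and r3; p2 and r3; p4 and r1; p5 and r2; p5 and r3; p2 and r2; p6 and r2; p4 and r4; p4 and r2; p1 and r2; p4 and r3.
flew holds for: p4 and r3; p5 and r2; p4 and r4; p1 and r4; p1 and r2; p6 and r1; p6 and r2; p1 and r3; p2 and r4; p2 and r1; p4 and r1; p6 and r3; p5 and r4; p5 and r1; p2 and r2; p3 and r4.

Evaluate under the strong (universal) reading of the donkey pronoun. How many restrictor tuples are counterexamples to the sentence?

4

"it" takes "a route" as antecedent — a donkey pronoun bound across the clause boundary.
Strong reading: for every (p,r) with filed(p,r), flew(p,r).
Restrictor pairs: (p1,r2) ✓  (p1,r3) ✓  (p2,r2) ✓  (p2,r3) ✗  (p3,r4) ✓  (p4,r1) ✓  (p4,r2) ✗  (p4,r3) ✓  (p4,r4) ✓  (p5,r1) ✓  (p5,r2) ✓  (p5,r3) ✗  (p5,r4) ✓  (p6,r1) ✓  (p6,r2) ✓  (p6,r4) ✗
Counterexamples (restrictor pairs failing the scope): 4.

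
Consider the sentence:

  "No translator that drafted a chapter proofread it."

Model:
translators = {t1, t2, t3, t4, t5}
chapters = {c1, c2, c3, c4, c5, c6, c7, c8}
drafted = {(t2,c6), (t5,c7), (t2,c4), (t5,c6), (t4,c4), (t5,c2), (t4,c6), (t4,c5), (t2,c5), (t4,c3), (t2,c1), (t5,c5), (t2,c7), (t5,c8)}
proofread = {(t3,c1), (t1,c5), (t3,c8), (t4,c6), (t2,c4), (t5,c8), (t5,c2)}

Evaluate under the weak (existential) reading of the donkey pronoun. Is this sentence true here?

"it" takes "a chapter" as antecedent — a donkey pronoun bound across the clause boundary.
Truth condition: for no (t,c) with drafted(t,c) does proofread(t,c) hold.
Restrictor pairs — does the scope hold? (t2,c1):fails  (t2,c4):holds  (t2,c5):fails  (t2,c6):fails  (t2,c7):fails  (t4,c3):fails  (t4,c4):fails  (t4,c5):fails  (t4,c6):holds  (t5,c2):holds  (t5,c5):fails  (t5,c6):fails  (t5,c7):fails  (t5,c8):holds
Scope holds for 4 pair(s), so the sentence is false.

False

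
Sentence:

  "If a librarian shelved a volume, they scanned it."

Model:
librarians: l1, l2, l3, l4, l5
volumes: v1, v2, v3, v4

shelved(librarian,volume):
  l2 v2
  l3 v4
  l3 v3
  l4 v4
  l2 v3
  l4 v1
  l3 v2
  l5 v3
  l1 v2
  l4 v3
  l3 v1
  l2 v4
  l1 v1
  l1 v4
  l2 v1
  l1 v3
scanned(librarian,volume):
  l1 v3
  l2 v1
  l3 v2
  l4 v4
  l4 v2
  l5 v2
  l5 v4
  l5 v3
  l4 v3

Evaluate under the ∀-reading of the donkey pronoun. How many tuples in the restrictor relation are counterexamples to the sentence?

10

"it" takes "a volume" as antecedent — a donkey pronoun bound across the clause boundary.
Strong reading: for every (l,v) with shelved(l,v), scanned(l,v).
Restrictor pairs: (l1,v1) ✗  (l1,v2) ✗  (l1,v3) ✓  (l1,v4) ✗  (l2,v1) ✓  (l2,v2) ✗  (l2,v3) ✗  (l2,v4) ✗  (l3,v1) ✗  (l3,v2) ✓  (l3,v3) ✗  (l3,v4) ✗  (l4,v1) ✗  (l4,v3) ✓  (l4,v4) ✓  (l5,v3) ✓
Counterexamples (restrictor pairs failing the scope): 10.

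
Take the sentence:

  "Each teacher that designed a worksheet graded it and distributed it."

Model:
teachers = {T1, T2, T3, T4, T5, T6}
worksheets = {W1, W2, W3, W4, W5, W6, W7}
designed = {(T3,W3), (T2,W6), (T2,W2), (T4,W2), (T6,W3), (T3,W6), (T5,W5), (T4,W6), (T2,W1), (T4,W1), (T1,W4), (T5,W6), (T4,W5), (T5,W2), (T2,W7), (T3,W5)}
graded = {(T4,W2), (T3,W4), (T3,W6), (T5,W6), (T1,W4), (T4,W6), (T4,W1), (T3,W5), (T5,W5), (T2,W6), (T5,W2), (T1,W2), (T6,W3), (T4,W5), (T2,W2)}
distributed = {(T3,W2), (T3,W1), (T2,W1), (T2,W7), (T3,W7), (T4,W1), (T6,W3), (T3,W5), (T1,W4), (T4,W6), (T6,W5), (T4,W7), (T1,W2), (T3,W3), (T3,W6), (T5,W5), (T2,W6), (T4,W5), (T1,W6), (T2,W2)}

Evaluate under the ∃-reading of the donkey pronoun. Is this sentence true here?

"it" takes "a worksheet" as antecedent — a donkey pronoun bound across the clause boundary.
Weak reading: every teacher t with some designed-worksheet has at least one designed-worksheet w such that graded(t,w) ∧ distributed(t,w).
Per teacher: T1:✓  T2:✓  T3:✓  T4:✓  T5:✓  T6:✓
Every teacher in the restrictor has a witness.

True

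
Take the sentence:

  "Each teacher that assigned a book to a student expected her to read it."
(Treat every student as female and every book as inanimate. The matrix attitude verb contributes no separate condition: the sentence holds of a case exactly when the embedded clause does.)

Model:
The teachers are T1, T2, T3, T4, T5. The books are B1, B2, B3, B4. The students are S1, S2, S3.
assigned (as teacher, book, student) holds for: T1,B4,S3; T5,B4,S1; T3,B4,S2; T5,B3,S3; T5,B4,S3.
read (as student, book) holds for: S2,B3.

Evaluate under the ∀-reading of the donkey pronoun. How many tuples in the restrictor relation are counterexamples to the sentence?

5

"her" takes "a student" as antecedent and "it" takes "a book"; both are donkey pronouns co-varying with the restrictor.
Strong reading: for every (t,b,s) with assigned(t,b,s), read(s,b).
Restrictor triples: (T1,B4,S3)→read(S3,B4) ✗  (T3,B4,S2)→read(S2,B4) ✗  (T5,B3,S3)→read(S3,B3) ✗  (T5,B4,S1)→read(S1,B4) ✗  (T5,B4,S3)→read(S3,B4) ✗
Counterexamples (restrictor triples failing the scope): 5.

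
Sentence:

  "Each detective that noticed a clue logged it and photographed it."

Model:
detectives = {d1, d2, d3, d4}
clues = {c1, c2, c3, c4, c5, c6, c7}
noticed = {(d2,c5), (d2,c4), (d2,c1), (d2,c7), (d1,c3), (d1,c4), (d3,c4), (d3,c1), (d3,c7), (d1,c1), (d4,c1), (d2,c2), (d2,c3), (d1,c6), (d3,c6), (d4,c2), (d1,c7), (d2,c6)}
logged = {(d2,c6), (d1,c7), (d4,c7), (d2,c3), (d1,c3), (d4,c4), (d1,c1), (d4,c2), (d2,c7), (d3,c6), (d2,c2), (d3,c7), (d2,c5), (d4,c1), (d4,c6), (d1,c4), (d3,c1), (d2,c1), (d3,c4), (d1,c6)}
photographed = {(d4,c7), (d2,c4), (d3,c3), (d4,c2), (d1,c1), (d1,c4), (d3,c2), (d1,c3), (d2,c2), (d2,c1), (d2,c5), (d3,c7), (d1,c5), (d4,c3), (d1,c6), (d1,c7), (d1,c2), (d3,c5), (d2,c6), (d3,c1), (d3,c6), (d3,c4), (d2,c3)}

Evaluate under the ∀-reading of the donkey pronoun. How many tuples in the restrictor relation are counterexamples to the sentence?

3

"it" takes "a clue" as antecedent — a donkey pronoun bound across the clause boundary.
Strong reading: for every (d,c) with noticed(d,c), logged(d,c) ∧ photographed(d,c).
Restrictor pairs: (d1,c1) ✓  (d1,c3) ✓  (d1,c4) ✓  (d1,c6) ✓  (d1,c7) ✓  (d2,c1) ✓  (d2,c2) ✓  (d2,c3) ✓  (d2,c4) ✗  (d2,c5) ✓  (d2,c6) ✓  (d2,c7) ✗  (d3,c1) ✓  (d3,c4) ✓  (d3,c6) ✓  (d3,c7) ✓  (d4,c1) ✗  (d4,c2) ✓
Counterexamples (restrictor pairs failing the scope): 3.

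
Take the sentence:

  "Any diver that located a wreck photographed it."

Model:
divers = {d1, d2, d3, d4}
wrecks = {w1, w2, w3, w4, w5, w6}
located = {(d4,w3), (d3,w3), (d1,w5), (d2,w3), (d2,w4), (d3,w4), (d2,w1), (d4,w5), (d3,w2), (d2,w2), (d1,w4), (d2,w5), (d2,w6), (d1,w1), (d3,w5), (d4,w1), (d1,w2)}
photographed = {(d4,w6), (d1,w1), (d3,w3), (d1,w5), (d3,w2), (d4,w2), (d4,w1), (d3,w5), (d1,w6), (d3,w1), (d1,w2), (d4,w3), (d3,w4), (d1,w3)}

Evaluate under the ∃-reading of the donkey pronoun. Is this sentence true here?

"it" takes "a wreck" as antecedent — a donkey pronoun bound across the clause boundary.
Weak reading: every diver d with some located-wreck has at least one located-wreck w such that photographed(d,w).
Per diver: d1:✓  d2:✗  d3:✓  d4:✓
d2 has no witness among its located-wrecks.

False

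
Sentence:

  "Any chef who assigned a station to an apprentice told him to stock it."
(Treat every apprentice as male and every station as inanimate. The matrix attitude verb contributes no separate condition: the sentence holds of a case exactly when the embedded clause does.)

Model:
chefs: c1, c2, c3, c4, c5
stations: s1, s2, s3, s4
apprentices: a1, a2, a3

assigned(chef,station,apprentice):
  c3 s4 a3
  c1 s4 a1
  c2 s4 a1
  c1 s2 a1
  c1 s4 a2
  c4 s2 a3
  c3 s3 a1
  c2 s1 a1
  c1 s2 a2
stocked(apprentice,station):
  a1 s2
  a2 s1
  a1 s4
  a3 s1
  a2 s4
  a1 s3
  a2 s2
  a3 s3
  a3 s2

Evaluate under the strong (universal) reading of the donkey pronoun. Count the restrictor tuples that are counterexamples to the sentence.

"him" takes "an apprentice" as antecedent and "it" takes "a station"; both are donkey pronouns co-varying with the restrictor.
Strong reading: for every (c,s,a) with assigned(c,s,a), stocked(a,s).
Restrictor triples: (c1,s2,a1)→stocked(a1,s2) ✓  (c1,s2,a2)→stocked(a2,s2) ✓  (c1,s4,a1)→stocked(a1,s4) ✓  (c1,s4,a2)→stocked(a2,s4) ✓  (c2,s1,a1)→stocked(a1,s1) ✗  (c2,s4,a1)→stocked(a1,s4) ✓  (c3,s3,a1)→stocked(a1,s3) ✓  (c3,s4,a3)→stocked(a3,s4) ✗  (c4,s2,a3)→stocked(a3,s2) ✓
Counterexamples (restrictor triples failing the scope): 2.

2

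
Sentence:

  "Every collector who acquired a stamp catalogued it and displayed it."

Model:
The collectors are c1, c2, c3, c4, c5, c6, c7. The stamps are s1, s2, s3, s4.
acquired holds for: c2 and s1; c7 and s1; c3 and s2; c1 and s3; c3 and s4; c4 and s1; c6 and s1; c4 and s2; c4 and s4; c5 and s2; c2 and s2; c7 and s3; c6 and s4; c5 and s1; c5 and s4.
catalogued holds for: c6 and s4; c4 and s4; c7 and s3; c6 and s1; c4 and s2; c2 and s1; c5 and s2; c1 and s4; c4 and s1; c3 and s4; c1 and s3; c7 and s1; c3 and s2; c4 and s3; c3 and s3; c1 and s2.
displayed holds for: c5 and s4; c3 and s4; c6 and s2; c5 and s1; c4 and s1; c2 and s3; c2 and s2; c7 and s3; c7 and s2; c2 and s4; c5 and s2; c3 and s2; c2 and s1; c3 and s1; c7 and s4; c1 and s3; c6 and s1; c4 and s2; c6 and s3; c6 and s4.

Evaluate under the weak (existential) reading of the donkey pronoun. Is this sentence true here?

True

"it" takes "a stamp" as antecedent — a donkey pronoun bound across the clause boundary.
Weak reading: every collector c with some acquired-stamp has at least one acquired-stamp s such that catalogued(c,s) ∧ displayed(c,s).
Per collector: c1:✓  c2:✓  c3:✓  c4:✓  c5:✓  c6:✓  c7:✓
Every collector in the restrictor has a witness.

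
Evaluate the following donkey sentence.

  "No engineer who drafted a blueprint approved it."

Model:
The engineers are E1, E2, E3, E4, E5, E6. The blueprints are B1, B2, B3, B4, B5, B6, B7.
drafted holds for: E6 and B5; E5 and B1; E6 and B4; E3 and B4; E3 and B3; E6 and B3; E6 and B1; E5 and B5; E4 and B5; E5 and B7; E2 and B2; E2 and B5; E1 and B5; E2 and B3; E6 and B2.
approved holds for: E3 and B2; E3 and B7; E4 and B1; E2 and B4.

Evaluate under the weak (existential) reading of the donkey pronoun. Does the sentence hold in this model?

"it" takes "a blueprint" as antecedent — a donkey pronoun bound across the clause boundary.
Truth condition: for no (e,b) with drafted(e,b) does approved(e,b) hold.
Restrictor pairs — does the scope hold? (E1,B5):fails  (E2,B2):fails  (E2,B3):fails  (E2,B5):fails  (E3,B3):fails  (E3,B4):fails  (E4,B5):fails  (E5,B1):fails  (E5,B5):fails  (E5,B7):fails  (E6,B1):fails  (E6,B2):fails  (E6,B3):fails  (E6,B4):fails  (E6,B5):fails
Scope holds for no restrictor pair, so the sentence is true.

True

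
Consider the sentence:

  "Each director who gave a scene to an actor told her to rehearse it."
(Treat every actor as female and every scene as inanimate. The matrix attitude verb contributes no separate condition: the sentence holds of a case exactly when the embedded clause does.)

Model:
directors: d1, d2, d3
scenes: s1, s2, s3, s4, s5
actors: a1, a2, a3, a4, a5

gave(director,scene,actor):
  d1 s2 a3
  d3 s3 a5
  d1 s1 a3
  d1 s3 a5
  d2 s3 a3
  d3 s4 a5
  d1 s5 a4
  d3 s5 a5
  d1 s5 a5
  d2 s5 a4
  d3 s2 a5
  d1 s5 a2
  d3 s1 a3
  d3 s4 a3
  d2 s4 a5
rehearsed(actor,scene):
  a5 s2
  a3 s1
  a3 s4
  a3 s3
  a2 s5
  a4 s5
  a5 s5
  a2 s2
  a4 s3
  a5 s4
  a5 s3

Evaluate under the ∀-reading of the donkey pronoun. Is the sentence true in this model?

"her" takes "an actor" as antecedent and "it" takes "a scene"; both are donkey pronouns co-varying with the restrictor.
Strong reading: for every (d,s,a) with gave(d,s,a), rehearsed(a,s).
Restrictor triples: (d1,s1,a3)→rehearsed(a3,s1) ✓  (d1,s2,a3)→rehearsed(a3,s2) ✗  (d1,s3,a5)→rehearsed(a5,s3) ✓  (d1,s5,a2)→rehearsed(a2,s5) ✓  (d1,s5,a4)→rehearsed(a4,s5) ✓  (d1,s5,a5)→rehearsed(a5,s5) ✓  (d2,s3,a3)→rehearsed(a3,s3) ✓  (d2,s4,a5)→rehearsed(a5,s4) ✓  (d2,s5,a4)→rehearsed(a4,s5) ✓  (d3,s1,a3)→rehearsed(a3,s1) ✓  (d3,s2,a5)→rehearsed(a5,s2) ✓  (d3,s3,a5)→rehearsed(a5,s3) ✓  (d3,s4,a3)→rehearsed(a3,s4) ✓  (d3,s4,a5)→rehearsed(a5,s4) ✓  (d3,s5,a5)→rehearsed(a5,s5) ✓
Counterexample: (d1,s2,a3) — rehearsed(a3,s2) does not hold.

False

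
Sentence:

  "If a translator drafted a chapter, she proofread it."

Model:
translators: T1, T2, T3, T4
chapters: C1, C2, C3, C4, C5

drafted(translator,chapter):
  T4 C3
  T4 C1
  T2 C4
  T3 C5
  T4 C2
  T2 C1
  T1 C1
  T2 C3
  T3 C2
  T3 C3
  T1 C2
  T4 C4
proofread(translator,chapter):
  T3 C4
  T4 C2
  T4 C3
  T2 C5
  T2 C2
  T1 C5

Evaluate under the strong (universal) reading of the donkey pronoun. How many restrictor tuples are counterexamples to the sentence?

"it" takes "a chapter" as antecedent — a donkey pronoun bound across the clause boundary.
Strong reading: for every (t,c) with drafted(t,c), proofread(t,c).
Restrictor pairs: (T1,C1) ✗  (T1,C2) ✗  (T2,C1) ✗  (T2,C3) ✗  (T2,C4) ✗  (T3,C2) ✗  (T3,C3) ✗  (T3,C5) ✗  (T4,C1) ✗  (T4,C2) ✓  (T4,C3) ✓  (T4,C4) ✗
Counterexamples (restrictor pairs failing the scope): 10.

10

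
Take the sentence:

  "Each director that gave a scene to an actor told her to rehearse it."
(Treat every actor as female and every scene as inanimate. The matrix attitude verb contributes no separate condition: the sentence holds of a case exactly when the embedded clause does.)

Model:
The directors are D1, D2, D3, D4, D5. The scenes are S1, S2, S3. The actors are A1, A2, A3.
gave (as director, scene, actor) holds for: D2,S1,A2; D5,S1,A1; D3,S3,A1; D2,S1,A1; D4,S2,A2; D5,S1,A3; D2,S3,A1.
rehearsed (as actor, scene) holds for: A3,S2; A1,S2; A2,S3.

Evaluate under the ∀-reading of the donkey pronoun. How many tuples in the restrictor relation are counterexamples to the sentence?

7

"her" takes "an actor" as antecedent and "it" takes "a scene"; both are donkey pronouns co-varying with the restrictor.
Strong reading: for every (d,s,a) with gave(d,s,a), rehearsed(a,s).
Restrictor triples: (D2,S1,A1)→rehearsed(A1,S1) ✗  (D2,S1,A2)→rehearsed(A2,S1) ✗  (D2,S3,A1)→rehearsed(A1,S3) ✗  (D3,S3,A1)→rehearsed(A1,S3) ✗  (D4,S2,A2)→rehearsed(A2,S2) ✗  (D5,S1,A1)→rehearsed(A1,S1) ✗  (D5,S1,A3)→rehearsed(A3,S1) ✗
Counterexamples (restrictor triples failing the scope): 7.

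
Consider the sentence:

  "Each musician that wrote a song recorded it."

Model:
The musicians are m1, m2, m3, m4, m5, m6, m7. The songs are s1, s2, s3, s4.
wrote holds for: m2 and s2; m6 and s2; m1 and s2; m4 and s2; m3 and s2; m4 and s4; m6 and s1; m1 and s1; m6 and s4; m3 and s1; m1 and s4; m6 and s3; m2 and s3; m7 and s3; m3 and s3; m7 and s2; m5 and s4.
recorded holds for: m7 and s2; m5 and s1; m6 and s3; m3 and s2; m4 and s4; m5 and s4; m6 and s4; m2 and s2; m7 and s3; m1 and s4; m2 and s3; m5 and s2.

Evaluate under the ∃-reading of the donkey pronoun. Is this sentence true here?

"it" takes "a song" as antecedent — a donkey pronoun bound across the clause boundary.
Weak reading: every musician m with some wrote-song has at least one wrote-song s such that recorded(m,s).
Per musician: m1:✓  m2:✓  m3:✓  m4:✓  m5:✓  m6:✓  m7:✓
Every musician in the restrictor has a witness.

True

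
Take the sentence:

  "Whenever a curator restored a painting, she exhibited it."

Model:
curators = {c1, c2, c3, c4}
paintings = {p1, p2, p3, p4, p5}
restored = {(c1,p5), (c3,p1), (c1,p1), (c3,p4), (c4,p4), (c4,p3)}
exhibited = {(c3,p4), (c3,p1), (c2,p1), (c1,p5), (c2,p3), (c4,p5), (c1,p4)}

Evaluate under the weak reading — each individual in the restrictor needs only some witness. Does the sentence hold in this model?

False

"it" takes "a painting" as antecedent — a donkey pronoun bound across the clause boundary.
Weak reading: every curator c with some restored-painting has at least one restored-painting p such that exhibited(c,p).
Per curator: c1:✓  c3:✓  c4:✗
c4 has no witness among its restored-paintings.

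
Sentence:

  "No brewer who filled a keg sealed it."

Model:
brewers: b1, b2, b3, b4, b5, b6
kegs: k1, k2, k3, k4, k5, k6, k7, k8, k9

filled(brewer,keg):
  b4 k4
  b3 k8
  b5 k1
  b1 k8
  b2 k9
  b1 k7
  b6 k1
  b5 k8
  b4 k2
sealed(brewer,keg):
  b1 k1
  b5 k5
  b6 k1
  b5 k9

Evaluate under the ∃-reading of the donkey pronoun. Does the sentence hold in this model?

False

"it" takes "a keg" as antecedent — a donkey pronoun bound across the clause boundary.
Truth condition: for no (b,k) with filled(b,k) does sealed(b,k) hold.
Restrictor pairs — does the scope hold? (b1,k7):fails  (b1,k8):fails  (b2,k9):fails  (b3,k8):fails  (b4,k2):fails  (b4,k4):fails  (b5,k1):fails  (b5,k8):fails  (b6,k1):holds
Scope holds for 1 pair(s), so the sentence is false.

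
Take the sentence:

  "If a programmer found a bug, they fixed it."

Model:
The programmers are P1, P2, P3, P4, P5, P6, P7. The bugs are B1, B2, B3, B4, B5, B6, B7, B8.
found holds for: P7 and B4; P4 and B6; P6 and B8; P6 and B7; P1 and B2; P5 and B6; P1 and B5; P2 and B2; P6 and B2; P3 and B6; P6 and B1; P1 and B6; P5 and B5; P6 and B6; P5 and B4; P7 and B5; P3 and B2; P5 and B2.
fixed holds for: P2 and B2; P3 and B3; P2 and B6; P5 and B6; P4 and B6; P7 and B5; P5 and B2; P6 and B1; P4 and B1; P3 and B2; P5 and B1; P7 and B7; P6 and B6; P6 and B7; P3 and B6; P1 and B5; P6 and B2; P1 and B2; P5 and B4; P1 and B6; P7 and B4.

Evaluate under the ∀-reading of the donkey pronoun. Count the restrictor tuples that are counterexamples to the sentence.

2

"it" takes "a bug" as antecedent — a donkey pronoun bound across the clause boundary.
Strong reading: for every (p,b) with found(p,b), fixed(p,b).
Restrictor pairs: (P1,B2) ✓  (P1,B5) ✓  (P1,B6) ✓  (P2,B2) ✓  (P3,B2) ✓  (P3,B6) ✓  (P4,B6) ✓  (P5,B2) ✓  (P5,B4) ✓  (P5,B5) ✗  (P5,B6) ✓  (P6,B1) ✓  (P6,B2) ✓  (P6,B6) ✓  (P6,B7) ✓  (P6,B8) ✗  (P7,B4) ✓  (P7,B5) ✓
Counterexamples (restrictor pairs failing the scope): 2.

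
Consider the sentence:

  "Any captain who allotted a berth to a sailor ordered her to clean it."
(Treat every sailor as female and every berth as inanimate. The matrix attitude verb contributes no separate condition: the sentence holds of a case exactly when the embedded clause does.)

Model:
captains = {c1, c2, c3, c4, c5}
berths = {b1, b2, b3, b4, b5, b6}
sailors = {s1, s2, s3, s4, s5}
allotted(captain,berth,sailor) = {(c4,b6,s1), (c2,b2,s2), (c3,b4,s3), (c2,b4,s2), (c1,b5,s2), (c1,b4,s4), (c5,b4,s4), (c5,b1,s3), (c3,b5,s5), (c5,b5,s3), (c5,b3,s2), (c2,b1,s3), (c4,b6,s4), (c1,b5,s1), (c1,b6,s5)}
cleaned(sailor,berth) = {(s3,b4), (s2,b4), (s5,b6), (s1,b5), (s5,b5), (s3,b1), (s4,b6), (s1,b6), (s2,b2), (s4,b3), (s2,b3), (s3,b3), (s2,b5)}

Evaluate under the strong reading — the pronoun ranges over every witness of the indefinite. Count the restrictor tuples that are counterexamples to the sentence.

"her" takes "a sailor" as antecedent and "it" takes "a berth"; both are donkey pronouns co-varying with the restrictor.
Strong reading: for every (c,b,s) with allotted(c,b,s), cleaned(s,b).
Restrictor triples: (c1,b4,s4)→cleaned(s4,b4) ✗  (c1,b5,s1)→cleaned(s1,b5) ✓  (c1,b5,s2)→cleaned(s2,b5) ✓  (c1,b6,s5)→cleaned(s5,b6) ✓  (c2,b1,s3)→cleaned(s3,b1) ✓  (c2,b2,s2)→cleaned(s2,b2) ✓  (c2,b4,s2)→cleaned(s2,b4) ✓  (c3,b4,s3)→cleaned(s3,b4) ✓  (c3,b5,s5)→cleaned(s5,b5) ✓  (c4,b6,s1)→cleaned(s1,b6) ✓  (c4,b6,s4)→cleaned(s4,b6) ✓  (c5,b1,s3)→cleaned(s3,b1) ✓  (c5,b3,s2)→cleaned(s2,b3) ✓  (c5,b4,s4)→cleaned(s4,b4) ✗  (c5,b5,s3)→cleaned(s3,b5) ✗
Counterexamples (restrictor triples failing the scope): 3.

3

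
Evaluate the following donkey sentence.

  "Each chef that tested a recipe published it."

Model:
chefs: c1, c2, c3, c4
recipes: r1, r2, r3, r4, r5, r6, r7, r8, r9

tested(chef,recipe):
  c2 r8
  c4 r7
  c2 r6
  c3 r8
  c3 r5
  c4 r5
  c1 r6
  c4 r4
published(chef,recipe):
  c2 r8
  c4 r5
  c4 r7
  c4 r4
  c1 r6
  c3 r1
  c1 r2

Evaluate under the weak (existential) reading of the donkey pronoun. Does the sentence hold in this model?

False

"it" takes "a recipe" as antecedent — a donkey pronoun bound across the clause boundary.
Weak reading: every chef c with some tested-recipe has at least one tested-recipe r such that published(c,r).
Per chef: c1:✓  c2:✓  c3:✗  c4:✓
c3 has no witness among its tested-recipes.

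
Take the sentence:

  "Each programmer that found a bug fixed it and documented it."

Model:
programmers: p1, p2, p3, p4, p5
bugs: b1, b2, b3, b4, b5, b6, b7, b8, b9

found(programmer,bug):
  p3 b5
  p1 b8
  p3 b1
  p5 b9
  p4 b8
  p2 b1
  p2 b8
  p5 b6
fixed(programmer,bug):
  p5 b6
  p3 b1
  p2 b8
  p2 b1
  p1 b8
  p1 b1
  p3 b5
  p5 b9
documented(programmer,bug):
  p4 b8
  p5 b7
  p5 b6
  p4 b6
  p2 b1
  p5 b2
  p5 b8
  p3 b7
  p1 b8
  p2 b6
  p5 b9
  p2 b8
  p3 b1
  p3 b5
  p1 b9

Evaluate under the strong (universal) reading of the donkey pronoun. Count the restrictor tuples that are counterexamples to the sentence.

"it" takes "a bug" as antecedent — a donkey pronoun bound across the clause boundary.
Strong reading: for every (p,b) with found(p,b), fixed(p,b) ∧ documented(p,b).
Restrictor pairs: (p1,b8) ✓  (p2,b1) ✓  (p2,b8) ✓  (p3,b1) ✓  (p3,b5) ✓  (p4,b8) ✗  (p5,b6) ✓  (p5,b9) ✓
Counterexamples (restrictor pairs failing the scope): 1.

1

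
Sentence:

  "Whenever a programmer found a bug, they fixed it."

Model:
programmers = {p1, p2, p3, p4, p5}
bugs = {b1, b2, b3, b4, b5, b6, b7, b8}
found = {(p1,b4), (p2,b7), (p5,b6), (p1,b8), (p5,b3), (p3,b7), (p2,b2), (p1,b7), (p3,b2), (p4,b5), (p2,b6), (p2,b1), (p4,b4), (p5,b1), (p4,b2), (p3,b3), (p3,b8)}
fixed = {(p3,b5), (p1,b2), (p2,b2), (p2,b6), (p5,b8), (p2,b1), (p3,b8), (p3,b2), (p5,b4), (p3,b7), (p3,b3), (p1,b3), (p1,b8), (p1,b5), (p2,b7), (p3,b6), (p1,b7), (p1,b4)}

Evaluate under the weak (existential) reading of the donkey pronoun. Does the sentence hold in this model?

False

"it" takes "a bug" as antecedent — a donkey pronoun bound across the clause boundary.
Weak reading: every programmer p with some found-bug has at least one found-bug b such that fixed(p,b).
Per programmer: p1:✓  p2:✓  p3:✓  p4:✗  p5:✗
p4 has no witness among its found-bugs.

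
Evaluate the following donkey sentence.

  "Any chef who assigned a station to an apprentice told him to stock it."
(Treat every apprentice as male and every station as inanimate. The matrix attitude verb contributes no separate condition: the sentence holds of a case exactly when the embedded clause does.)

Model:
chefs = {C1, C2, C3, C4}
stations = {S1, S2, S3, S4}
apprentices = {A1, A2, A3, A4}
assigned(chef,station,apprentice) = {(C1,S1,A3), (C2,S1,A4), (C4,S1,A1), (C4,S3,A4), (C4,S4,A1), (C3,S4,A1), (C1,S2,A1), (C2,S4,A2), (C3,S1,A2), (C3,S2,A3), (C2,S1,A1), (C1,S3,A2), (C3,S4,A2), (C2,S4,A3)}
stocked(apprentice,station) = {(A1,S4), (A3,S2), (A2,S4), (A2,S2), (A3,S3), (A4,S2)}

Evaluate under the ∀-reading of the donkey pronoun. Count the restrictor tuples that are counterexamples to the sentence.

9

"him" takes "an apprentice" as antecedent and "it" takes "a station"; both are donkey pronouns co-varying with the restrictor.
Strong reading: for every (c,s,a) with assigned(c,s,a), stocked(a,s).
Restrictor triples: (C1,S1,A3)→stocked(A3,S1) ✗  (C1,S2,A1)→stocked(A1,S2) ✗  (C1,S3,A2)→stocked(A2,S3) ✗  (C2,S1,A1)→stocked(A1,S1) ✗  (C2,S1,A4)→stocked(A4,S1) ✗  (C2,S4,A2)→stocked(A2,S4) ✓  (C2,S4,A3)→stocked(A3,S4) ✗  (C3,S1,A2)→stocked(A2,S1) ✗  (C3,S2,A3)→stocked(A3,S2) ✓  (C3,S4,A1)→stocked(A1,S4) ✓  (C3,S4,A2)→stocked(A2,S4) ✓  (C4,S1,A1)→stocked(A1,S1) ✗  (C4,S3,A4)→stocked(A4,S3) ✗  (C4,S4,A1)→stocked(A1,S4) ✓
Counterexamples (restrictor triples failing the scope): 9.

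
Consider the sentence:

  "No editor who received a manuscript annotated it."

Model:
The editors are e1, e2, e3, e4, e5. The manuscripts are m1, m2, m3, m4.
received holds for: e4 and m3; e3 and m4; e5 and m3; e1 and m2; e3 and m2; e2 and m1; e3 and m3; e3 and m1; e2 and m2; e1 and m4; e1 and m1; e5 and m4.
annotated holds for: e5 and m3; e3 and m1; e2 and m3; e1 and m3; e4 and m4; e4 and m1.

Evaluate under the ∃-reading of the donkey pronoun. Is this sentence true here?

"it" takes "a manuscript" as antecedent — a donkey pronoun bound across the clause boundary.
Truth condition: for no (e,m) with received(e,m) does annotated(e,m) hold.
Restrictor pairs — does the scope hold? (e1,m1):fails  (e1,m2):fails  (e1,m4):fails  (e2,m1):fails  (e2,m2):fails  (e3,m1):holds  (e3,m2):fails  (e3,m3):fails  (e3,m4):fails  (e4,m3):fails  (e5,m3):holds  (e5,m4):fails
Scope holds for 2 pair(s), so the sentence is false.

False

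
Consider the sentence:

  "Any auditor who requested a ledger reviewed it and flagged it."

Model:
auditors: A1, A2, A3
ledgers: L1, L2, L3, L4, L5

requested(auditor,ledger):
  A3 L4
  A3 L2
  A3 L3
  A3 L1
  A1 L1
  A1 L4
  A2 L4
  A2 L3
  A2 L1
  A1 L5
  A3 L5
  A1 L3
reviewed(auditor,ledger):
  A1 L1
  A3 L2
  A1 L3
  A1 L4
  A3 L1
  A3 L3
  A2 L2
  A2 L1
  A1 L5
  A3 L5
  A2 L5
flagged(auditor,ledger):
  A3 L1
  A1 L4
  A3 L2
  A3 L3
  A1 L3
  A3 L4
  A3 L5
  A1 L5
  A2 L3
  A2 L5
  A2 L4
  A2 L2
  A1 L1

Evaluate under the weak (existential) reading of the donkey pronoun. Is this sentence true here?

False

"it" takes "a ledger" as antecedent — a donkey pronoun bound across the clause boundary.
Weak reading: every auditor a with some requested-ledger has at least one requested-ledger l such that reviewed(a,l) ∧ flagged(a,l).
Per auditor: A1:✓  A2:✗  A3:✓
A2 has no witness among its requested-ledgers.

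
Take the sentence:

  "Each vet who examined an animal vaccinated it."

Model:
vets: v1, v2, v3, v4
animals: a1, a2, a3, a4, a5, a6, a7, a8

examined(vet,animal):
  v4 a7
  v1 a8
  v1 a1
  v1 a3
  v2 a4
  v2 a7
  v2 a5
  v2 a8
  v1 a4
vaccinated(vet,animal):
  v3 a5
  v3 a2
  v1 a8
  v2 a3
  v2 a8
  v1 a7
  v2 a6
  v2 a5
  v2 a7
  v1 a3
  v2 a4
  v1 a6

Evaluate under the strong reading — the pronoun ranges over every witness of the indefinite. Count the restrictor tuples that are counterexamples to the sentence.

"it" takes "an animal" as antecedent — a donkey pronoun bound across the clause boundary.
Strong reading: for every (v,a) with examined(v,a), vaccinated(v,a).
Restrictor pairs: (v1,a1) ✗  (v1,a3) ✓  (v1,a4) ✗  (v1,a8) ✓  (v2,a4) ✓  (v2,a5) ✓  (v2,a7) ✓  (v2,a8) ✓  (v4,a7) ✗
Counterexamples (restrictor pairs failing the scope): 3.

3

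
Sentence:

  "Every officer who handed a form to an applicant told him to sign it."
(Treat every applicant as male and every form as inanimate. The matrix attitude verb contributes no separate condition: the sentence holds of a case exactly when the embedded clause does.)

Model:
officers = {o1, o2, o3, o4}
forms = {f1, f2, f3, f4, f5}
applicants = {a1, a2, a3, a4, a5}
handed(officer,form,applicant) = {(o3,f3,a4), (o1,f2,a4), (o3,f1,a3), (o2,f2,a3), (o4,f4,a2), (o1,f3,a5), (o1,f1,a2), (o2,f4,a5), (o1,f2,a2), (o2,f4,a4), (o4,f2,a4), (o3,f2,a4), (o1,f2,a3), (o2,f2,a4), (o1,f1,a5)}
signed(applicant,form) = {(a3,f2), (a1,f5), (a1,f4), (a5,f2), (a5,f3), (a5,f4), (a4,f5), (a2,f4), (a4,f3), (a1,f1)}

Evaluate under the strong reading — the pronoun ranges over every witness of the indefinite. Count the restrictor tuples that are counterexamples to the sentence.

9

"him" takes "an applicant" as antecedent and "it" takes "a form"; both are donkey pronouns co-varying with the restrictor.
Strong reading: for every (o,f,a) with handed(o,f,a), signed(a,f).
Restrictor triples: (o1,f1,a2)→signed(a2,f1) ✗  (o1,f1,a5)→signed(a5,f1) ✗  (o1,f2,a2)→signed(a2,f2) ✗  (o1,f2,a3)→signed(a3,f2) ✓  (o1,f2,a4)→signed(a4,f2) ✗  (o1,f3,a5)→signed(a5,f3) ✓  (o2,f2,a3)→signed(a3,f2) ✓  (o2,f2,a4)→signed(a4,f2) ✗  (o2,f4,a4)→signed(a4,f4) ✗  (o2,f4,a5)→signed(a5,f4) ✓  (o3,f1,a3)→signed(a3,f1) ✗  (o3,f2,a4)→signed(a4,f2) ✗  (o3,f3,a4)→signed(a4,f3) ✓  (o4,f2,a4)→signed(a4,f2) ✗  (o4,f4,a2)→signed(a2,f4) ✓
Counterexamples (restrictor triples failing the scope): 9.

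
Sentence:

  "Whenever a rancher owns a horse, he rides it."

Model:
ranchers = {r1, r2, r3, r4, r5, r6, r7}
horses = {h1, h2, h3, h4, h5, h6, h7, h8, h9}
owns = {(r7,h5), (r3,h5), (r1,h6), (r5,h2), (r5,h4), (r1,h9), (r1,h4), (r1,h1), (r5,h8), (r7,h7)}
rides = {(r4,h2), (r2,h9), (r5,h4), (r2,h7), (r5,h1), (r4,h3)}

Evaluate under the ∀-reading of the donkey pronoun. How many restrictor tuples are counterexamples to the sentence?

"it" takes "a horse" as antecedent — a donkey pronoun bound across the clause boundary.
Strong reading: for every (r,h) with owns(r,h), rides(r,h).
Restrictor pairs: (r1,h1) ✗  (r1,h4) ✗  (r1,h6) ✗  (r1,h9) ✗  (r3,h5) ✗  (r5,h2) ✗  (r5,h4) ✓  (r5,h8) ✗  (r7,h5) ✗  (r7,h7) ✗
Counterexamples (restrictor pairs failing the scope): 9.

9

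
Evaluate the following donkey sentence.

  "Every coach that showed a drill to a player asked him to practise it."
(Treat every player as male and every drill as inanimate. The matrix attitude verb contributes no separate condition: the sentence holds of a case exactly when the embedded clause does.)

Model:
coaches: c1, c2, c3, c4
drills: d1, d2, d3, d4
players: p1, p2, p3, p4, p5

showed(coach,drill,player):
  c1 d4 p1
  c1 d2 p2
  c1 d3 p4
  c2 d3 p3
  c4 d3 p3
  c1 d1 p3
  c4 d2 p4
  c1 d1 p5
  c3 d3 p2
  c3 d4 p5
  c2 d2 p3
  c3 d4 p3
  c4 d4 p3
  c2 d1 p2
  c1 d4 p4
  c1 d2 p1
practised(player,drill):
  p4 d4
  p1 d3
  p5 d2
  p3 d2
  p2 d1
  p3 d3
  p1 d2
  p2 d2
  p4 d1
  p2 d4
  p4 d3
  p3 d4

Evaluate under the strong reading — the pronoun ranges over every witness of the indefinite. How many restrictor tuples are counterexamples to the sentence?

"him" takes "a player" as antecedent and "it" takes "a drill"; both are donkey pronouns co-varying with the restrictor.
Strong reading: for every (c,d,p) with showed(c,d,p), practised(p,d).
Restrictor triples: (c1,d1,p3)→practised(p3,d1) ✗  (c1,d1,p5)→practised(p5,d1) ✗  (c1,d2,p1)→practised(p1,d2) ✓  (c1,d2,p2)→practised(p2,d2) ✓  (c1,d3,p4)→practised(p4,d3) ✓  (c1,d4,p1)→practised(p1,d4) ✗  (c1,d4,p4)→practised(p4,d4) ✓  (c2,d1,p2)→practised(p2,d1) ✓  (c2,d2,p3)→practised(p3,d2) ✓  (c2,d3,p3)→practised(p3,d3) ✓  (c3,d3,p2)→practised(p2,d3) ✗  (c3,d4,p3)→practised(p3,d4) ✓  (c3,d4,p5)→practised(p5,d4) ✗  (c4,d2,p4)→practised(p4,d2) ✗  (c4,d3,p3)→practised(p3,d3) ✓  (c4,d4,p3)→practised(p3,d4) ✓
Counterexamples (restrictor triples failing the scope): 6.

6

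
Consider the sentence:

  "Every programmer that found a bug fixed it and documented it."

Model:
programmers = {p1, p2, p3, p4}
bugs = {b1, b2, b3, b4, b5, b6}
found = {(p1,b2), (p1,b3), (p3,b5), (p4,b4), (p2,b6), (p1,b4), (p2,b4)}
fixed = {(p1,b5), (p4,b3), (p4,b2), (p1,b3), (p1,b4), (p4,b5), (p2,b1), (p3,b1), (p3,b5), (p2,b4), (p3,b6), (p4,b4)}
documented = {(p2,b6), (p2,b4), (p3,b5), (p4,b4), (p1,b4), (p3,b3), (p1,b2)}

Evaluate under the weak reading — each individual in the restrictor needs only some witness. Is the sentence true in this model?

"it" takes "a bug" as antecedent — a donkey pronoun bound across the clause boundary.
Weak reading: every programmer p with some found-bug has at least one found-bug b such that fixed(p,b) ∧ documented(p,b).
Per programmer: p1:✓  p2:✓  p3:✓  p4:✓
Every programmer in the restrictor has a witness.

True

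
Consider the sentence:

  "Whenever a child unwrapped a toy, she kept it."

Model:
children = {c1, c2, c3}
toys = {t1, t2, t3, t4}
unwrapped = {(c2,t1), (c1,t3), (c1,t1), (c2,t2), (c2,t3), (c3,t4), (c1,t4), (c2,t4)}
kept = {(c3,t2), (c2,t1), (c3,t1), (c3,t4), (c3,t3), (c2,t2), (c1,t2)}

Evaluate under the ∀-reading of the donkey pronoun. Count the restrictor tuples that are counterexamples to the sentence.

"it" takes "a toy" as antecedent — a donkey pronoun bound across the clause boundary.
Strong reading: for every (c,t) with unwrapped(c,t), kept(c,t).
Restrictor pairs: (c1,t1) ✗  (c1,t3) ✗  (c1,t4) ✗  (c2,t1) ✓  (c2,t2) ✓  (c2,t3) ✗  (c2,t4) ✗  (c3,t4) ✓
Counterexamples (restrictor pairs failing the scope): 5.

5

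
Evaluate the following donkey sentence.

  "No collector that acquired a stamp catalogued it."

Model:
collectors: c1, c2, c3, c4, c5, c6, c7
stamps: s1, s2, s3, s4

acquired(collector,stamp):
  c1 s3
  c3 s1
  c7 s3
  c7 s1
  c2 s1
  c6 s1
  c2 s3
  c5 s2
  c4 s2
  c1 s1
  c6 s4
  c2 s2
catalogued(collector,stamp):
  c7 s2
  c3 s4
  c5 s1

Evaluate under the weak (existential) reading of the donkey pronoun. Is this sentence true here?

True

"it" takes "a stamp" as antecedent — a donkey pronoun bound across the clause boundary.
Truth condition: for no (c,s) with acquired(c,s) does catalogued(c,s) hold.
Restrictor pairs — does the scope hold? (c1,s1):fails  (c1,s3):fails  (c2,s1):fails  (c2,s2):fails  (c2,s3):fails  (c3,s1):fails  (c4,s2):fails  (c5,s2):fails  (c6,s1):fails  (c6,s4):fails  (c7,s1):fails  (c7,s3):fails
Scope holds for no restrictor pair, so the sentence is true.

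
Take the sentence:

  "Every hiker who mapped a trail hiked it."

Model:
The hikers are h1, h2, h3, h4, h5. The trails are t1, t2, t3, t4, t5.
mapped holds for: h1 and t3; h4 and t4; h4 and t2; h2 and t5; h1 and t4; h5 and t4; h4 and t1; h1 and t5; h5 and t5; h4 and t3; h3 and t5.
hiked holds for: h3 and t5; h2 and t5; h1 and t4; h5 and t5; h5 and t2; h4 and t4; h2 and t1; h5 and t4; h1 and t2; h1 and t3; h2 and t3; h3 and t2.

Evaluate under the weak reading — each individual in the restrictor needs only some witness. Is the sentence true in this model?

True

"it" takes "a trail" as antecedent — a donkey pronoun bound across the clause boundary.
Weak reading: every hiker h with some mapped-trail has at least one mapped-trail t such that hiked(h,t).
Per hiker: h1:✓  h2:✓  h3:✓  h4:✓  h5:✓
Every hiker in the restrictor has a witness.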